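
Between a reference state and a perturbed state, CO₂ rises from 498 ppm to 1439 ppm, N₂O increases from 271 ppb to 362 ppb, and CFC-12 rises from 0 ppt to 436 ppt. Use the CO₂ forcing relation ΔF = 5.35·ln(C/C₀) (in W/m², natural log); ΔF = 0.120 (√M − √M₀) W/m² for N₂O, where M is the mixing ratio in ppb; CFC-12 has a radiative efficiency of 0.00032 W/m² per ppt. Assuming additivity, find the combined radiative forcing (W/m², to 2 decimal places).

CO₂: 5.35 × ln(1439/498) = 5.35 × ln(2.88956) = 5.35 × 1.06110 = 5.6769 W/m².
N₂O: 0.120 × (√362 − √271) = 0.120 × (19.0263 − 16.4621) = 0.120 × 2.5642 = 0.3077 W/m².
CFC-12: ΔF = 0.00032 × (436 − 0) = 0.00032 × 436 = 0.1395 W/m².
Total ΔF = 5.6769 + 0.3077 + 0.1395 = 6.1241 W/m².

ΔF = 6.12 W/m²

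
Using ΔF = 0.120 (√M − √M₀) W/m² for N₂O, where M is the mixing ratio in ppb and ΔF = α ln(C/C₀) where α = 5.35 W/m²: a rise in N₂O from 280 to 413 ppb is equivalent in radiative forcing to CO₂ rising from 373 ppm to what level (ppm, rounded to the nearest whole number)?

C ≈ 404 ppm

N₂O forcing: 0.120 × (√413 − √280) = 0.120 × (20.3224 − 16.7332) = 0.120 × 3.5892 = 0.43070 W/m².
Set 5.35 ln(C/373) = 0.43070: ln(C/373) = 0.43070/5.35 = 0.08050, so C = 373 × e^0.08050 = 373 × 1.08383 = 404.27 ppm.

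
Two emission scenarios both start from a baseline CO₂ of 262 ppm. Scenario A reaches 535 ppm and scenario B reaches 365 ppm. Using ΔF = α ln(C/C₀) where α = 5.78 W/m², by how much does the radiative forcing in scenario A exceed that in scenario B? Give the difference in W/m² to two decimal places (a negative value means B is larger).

ΔF_A = 5.78 ln(535/262) = 5.78 × 0.71392 = 4.1265 W/m².
ΔF_B = 5.78 ln(365/262) = 5.78 × 0.33155 = 1.9164 W/m².
Difference: 4.1265 − 1.9164 = 2.2101 W/m².
(Equivalently, ΔF_A − ΔF_B = 5.78 ln(535/365) = 5.78 × 0.38237 = 2.2101 W/m².)

ΔF_A − ΔF_B = 2.21 W/m²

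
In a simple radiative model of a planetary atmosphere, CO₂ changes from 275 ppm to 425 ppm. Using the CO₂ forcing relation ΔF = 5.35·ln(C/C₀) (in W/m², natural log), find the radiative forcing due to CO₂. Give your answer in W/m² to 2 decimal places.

ΔF = 2.33 W/m²

CO₂ absorption bands are partially saturated, so forcing scales with the logarithm of the concentration ratio.
CO₂: 5.35 × ln(425/275) = 5.35 × ln(1.54545) = 5.35 × 0.43532 = 2.3290 W/m².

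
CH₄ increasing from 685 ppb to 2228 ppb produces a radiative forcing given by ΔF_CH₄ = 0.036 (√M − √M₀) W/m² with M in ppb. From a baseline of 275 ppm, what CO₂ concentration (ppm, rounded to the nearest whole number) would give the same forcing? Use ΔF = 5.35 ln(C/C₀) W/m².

CH₄ forcing: 0.036 × (√2228 − √685) = 0.036 × (47.2017 − 26.1725) = 0.036 × 21.0292 = 0.75705 W/m².
Set 5.35 ln(C/275) = 0.75705: ln(C/275) = 0.75705/5.35 = 0.14150, so C = 275 × e^0.14150 = 275 × 1.15200 = 316.80 ppm.

C ≈ 317 ppm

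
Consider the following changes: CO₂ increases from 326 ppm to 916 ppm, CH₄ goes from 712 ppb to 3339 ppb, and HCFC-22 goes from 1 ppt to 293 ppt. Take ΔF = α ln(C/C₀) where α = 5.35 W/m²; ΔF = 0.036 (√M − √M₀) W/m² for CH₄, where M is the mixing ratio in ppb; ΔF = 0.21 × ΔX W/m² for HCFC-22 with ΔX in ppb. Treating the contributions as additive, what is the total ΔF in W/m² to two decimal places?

CO₂: 5.35 × ln(916/326) = 5.35 × ln(2.80982) = 5.35 × 1.03312 = 5.5272 W/m².
CH₄: 0.036 × (√3339 − √712) = 0.036 × (57.7841 − 26.6833) = 0.036 × 31.1008 = 1.1196 W/m².
HCFC-22: Δ = 293 − 1 = 292 ppt = 0.292 ppb; ΔF = 0.21 × 0.292 = 0.0613 W/m².
Total ΔF = 5.5272 + 1.1196 + 0.0613 = 6.7081 W/m².

ΔF = 6.71 W/m²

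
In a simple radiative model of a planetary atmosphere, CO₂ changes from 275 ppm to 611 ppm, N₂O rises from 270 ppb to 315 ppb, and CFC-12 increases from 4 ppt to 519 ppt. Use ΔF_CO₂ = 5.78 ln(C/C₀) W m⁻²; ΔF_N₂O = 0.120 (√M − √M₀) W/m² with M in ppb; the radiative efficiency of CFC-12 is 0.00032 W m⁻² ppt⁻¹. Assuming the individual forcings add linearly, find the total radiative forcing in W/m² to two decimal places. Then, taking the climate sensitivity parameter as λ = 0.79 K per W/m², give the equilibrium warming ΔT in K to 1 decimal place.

CO₂: 5.78 × ln(611/275) = 5.78 × ln(2.22182) = 5.78 × 0.79833 = 4.6143 W/m².
N₂O: 0.120 × (√315 − √270) = 0.120 × (17.7482 − 16.4317) = 0.120 × 1.3165 = 0.1580 W/m².
CFC-12: ΔF = 0.00032 × (519 − 4) = 0.00032 × 515 = 0.1648 W/m².
Total ΔF = 4.6143 + 0.1580 + 0.1648 = 4.9371 W/m².
ΔT = λ ΔF = 0.79 × 4.94 = 3.9026 K.

ΔF = 4.94 W/m²; ΔT = 3.9 K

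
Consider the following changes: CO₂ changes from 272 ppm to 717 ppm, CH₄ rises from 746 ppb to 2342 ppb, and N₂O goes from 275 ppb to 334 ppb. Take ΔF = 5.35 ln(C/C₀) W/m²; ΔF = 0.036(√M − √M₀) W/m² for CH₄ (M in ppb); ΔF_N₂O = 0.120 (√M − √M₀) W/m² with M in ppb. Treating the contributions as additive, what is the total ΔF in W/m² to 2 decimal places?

ΔF = 6.15 W/m²

CO₂: 5.35 × ln(717/272) = 5.35 × ln(2.63603) = 5.35 × 0.96927 = 5.1856 W/m².
CH₄: 0.036 × (√2342 − √746) = 0.036 × (48.3942 − 27.3130) = 0.036 × 21.0812 = 0.7589 W/m².
N₂O: 0.120 × (√334 − √275) = 0.120 × (18.2757 − 16.5831) = 0.120 × 1.6926 = 0.2031 W/m².
Total ΔF = 5.1856 + 0.7589 + 0.2031 = 6.1476 W/m².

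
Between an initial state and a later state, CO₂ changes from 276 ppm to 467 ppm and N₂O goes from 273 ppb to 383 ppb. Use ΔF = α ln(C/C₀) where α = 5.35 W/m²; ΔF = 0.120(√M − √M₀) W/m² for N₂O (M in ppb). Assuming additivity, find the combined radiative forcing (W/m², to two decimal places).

CO₂: 5.35 × ln(467/276) = 5.35 × ln(1.69203) = 5.35 × 0.52593 = 2.8137 W/m².
N₂O: 0.120 × (√383 − √273) = 0.120 × (19.5704 − 16.5227) = 0.120 × 3.0477 = 0.3657 W/m².
Total ΔF = 2.8137 + 0.3657 = 3.1794 W/m².

ΔF = 3.18 W/m²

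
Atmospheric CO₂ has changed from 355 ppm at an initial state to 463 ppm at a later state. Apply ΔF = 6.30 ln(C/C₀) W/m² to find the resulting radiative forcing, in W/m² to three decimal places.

CO₂ absorption bands are partially saturated, so forcing scales with the logarithm of the concentration ratio.
CO₂: 6.30 × ln(463/355) = 6.30 × ln(1.30423) = 6.30 × 0.26561 = 1.6733 W/m².

ΔF = 1.673 W/m²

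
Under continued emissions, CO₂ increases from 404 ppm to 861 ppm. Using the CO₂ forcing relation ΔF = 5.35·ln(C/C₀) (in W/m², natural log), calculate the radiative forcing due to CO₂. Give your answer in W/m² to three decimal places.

CO₂: 5.35 × ln(861/404) = 5.35 × ln(2.13119) = 5.35 × 0.75668 = 4.0482 W/m².

ΔF = 4.048 W/m²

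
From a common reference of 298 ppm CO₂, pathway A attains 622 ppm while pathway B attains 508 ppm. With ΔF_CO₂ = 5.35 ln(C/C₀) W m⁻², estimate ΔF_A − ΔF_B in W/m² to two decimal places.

ΔF_A − ΔF_B = 1.08 W/m²

ΔF_A = 5.35 ln(622/298) = 5.35 × 0.73585 = 3.9368 W/m².
ΔF_B = 5.35 ln(508/298) = 5.35 × 0.53339 = 2.8536 W/m².
Difference: 3.9368 − 2.8536 = 1.0832 W/m².
(Equivalently, ΔF_A − ΔF_B = 5.35 ln(622/508) = 5.35 × 0.20246 = 1.0832 W/m².)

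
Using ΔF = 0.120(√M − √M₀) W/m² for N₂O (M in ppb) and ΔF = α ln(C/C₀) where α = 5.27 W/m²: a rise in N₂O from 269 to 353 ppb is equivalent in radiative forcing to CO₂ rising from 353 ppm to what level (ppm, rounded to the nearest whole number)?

C ≈ 373 ppm

N₂O forcing: 0.120 × (√353 − √269) = 0.120 × (18.7883 − 16.4012) = 0.120 × 2.3871 = 0.28645 W/m².
Set 5.27 ln(C/353) = 0.28645: ln(C/353) = 0.28645/5.27 = 0.05435, so C = 353 × e^0.05435 = 353 × 1.05585 = 372.72 ppm.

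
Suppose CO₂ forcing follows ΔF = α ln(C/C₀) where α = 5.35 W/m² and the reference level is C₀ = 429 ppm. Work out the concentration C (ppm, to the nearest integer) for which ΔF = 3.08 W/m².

C ≈ 763 ppm

Set 5.35 ln(C/429) = 3.08, so ln(C/429) = 3.08/5.35 = 0.57570.
Then C/429 = e^0.57570 = 1.77837, giving C = 429 × 1.77837 = 762.92 ppm.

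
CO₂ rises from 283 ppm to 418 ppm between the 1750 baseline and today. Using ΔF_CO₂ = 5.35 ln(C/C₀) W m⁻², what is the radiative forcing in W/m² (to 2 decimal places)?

CO₂: 5.35 × ln(418/283) = 5.35 × ln(1.47703) = 5.35 × 0.39003 = 2.0867 W/m².

ΔF = 2.09 W/m²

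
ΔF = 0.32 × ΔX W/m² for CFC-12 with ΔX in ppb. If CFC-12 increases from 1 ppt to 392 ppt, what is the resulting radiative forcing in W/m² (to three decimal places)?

CFC-12: Δ = 392 − 1 = 391 ppt = 0.391 ppb; ΔF = 0.32 × 0.391 = 0.1251 W/m².

ΔF = 0.125 W/m²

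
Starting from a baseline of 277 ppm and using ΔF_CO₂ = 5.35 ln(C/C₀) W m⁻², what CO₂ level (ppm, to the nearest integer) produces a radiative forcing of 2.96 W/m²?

C ≈ 482 ppm

Set 5.35 ln(C/277) = 2.96, so ln(C/277) = 2.96/5.35 = 0.55327.
Then C/277 = e^0.55327 = 1.73893, giving C = 277 × 1.73893 = 481.68 ppm.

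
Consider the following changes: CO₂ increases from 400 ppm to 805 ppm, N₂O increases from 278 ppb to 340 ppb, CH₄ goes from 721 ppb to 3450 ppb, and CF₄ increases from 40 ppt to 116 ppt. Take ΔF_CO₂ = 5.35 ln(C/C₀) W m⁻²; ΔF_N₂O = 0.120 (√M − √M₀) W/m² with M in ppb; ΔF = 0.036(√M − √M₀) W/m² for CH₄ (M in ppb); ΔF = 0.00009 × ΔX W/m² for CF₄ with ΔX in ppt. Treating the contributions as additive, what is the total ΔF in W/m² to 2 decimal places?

CO₂: 5.35 × ln(805/400) = 5.35 × ln(2.01250) = 5.35 × 0.69938 = 3.7417 W/m².
N₂O: 0.120 × (√340 − √278) = 0.120 × (18.4391 − 16.6733) = 0.120 × 1.7658 = 0.2119 W/m².
CH₄: 0.036 × (√3450 − √721) = 0.036 × (58.7367 − 26.8514) = 0.036 × 31.8853 = 1.1479 W/m².
CF₄: ΔF = 0.00009 × (116 − 40) = 0.00009 × 76 = 0.0068 W/m².
Total ΔF = 3.7417 + 0.2119 + 1.1479 + 0.0068 = 5.1083 W/m².

ΔF = 5.11 W/m²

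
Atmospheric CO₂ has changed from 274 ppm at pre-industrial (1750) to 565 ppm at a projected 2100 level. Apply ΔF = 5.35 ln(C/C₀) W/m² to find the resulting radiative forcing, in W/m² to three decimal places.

ΔF = 3.872 W/m²

CO₂: 5.35 × ln(565/274) = 5.35 × ln(2.06204) = 5.35 × 0.72370 = 3.8718 W/m².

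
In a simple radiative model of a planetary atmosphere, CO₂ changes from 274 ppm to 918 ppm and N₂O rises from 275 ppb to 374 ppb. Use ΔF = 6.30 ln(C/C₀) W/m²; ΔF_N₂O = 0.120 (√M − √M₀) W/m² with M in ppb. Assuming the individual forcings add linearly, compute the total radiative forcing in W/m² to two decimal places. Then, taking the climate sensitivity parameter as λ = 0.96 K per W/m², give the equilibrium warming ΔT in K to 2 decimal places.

ΔF = 7.95 W/m²; ΔT = 7.63 K

CO₂: 6.30 × ln(918/274) = 6.30 × ln(3.35036) = 6.30 × 1.20907 = 7.6171 W/m².
N₂O: 0.120 × (√374 − √275) = 0.120 × (19.3391 − 16.5831) = 0.120 × 2.7560 = 0.3307 W/m².
Total ΔF = 7.6171 + 0.3307 = 7.9478 W/m².
ΔT = λ ΔF = 0.96 × 7.95 = 7.6320 K.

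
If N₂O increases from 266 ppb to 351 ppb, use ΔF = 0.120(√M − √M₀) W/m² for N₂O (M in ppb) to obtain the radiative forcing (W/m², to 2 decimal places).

N₂O: 0.120 × (√351 − √266) = 0.120 × (18.7350 − 16.3095) = 0.120 × 2.4255 = 0.2911 W/m².

ΔF = 0.29 W/m²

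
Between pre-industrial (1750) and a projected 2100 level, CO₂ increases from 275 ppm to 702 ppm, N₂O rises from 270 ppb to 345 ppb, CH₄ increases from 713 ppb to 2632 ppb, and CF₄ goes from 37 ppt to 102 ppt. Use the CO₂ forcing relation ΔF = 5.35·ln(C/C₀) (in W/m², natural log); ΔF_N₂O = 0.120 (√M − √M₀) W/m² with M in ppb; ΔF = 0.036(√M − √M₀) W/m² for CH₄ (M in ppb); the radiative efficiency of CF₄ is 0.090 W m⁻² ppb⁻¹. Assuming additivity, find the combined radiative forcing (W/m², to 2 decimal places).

CO₂: 5.35 × ln(702/275) = 5.35 × ln(2.55273) = 5.35 × 0.93716 = 5.0138 W/m².
N₂O: 0.120 × (√345 − √270) = 0.120 × (18.5742 − 16.4317) = 0.120 × 2.1425 = 0.2571 W/m².
CH₄: 0.036 × (√2632 − √713) = 0.036 × (51.3030 − 26.7021) = 0.036 × 24.6009 = 0.8856 W/m².
CF₄: Δ = 102 − 37 = 65 ppt = 0.065 ppb; ΔF = 0.090 × 0.065 = 0.0059 W/m².
Total ΔF = 5.0138 + 0.2571 + 0.8856 + 0.0059 = 6.1624 W/m².

ΔF = 6.16 W/m²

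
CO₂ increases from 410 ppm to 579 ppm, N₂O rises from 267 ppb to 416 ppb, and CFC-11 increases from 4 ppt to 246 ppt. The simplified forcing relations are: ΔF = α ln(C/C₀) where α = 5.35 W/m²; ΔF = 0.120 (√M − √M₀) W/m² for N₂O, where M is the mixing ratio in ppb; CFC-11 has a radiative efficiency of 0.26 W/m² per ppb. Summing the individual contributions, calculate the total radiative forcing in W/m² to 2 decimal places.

CO₂: 5.35 × ln(579/410) = 5.35 × ln(1.41220) = 5.35 × 0.34515 = 1.8466 W/m².
N₂O: 0.120 × (√416 − √267) = 0.120 × (20.3961 − 16.3401) = 0.120 × 4.0560 = 0.4867 W/m².
CFC-11: Δ = 246 − 4 = 242 ppt = 0.242 ppb; ΔF = 0.26 × 0.242 = 0.0629 W/m².
Total ΔF = 1.8466 + 0.4867 + 0.0629 = 2.3962 W/m².

ΔF = 2.40 W/m²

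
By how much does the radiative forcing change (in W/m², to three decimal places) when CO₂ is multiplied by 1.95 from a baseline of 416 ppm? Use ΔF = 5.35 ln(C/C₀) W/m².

ΔF = 3.573 W/m²

ΔF = 5.35 × ln(1.95) = 5.35 × 0.66783 = 3.5729 W/m².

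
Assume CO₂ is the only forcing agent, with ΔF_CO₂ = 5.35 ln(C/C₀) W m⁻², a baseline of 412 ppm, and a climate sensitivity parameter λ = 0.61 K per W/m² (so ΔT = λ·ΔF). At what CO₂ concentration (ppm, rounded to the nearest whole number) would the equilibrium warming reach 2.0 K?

Required forcing: ΔF = ΔT/λ = 2.0/0.61 = 3.2787 W/m².
Then ln(C/412) = ΔF/5.35 = 3.2787/5.35 = 0.61284.
So C = 412 × e^0.61284 = 412 × 1.84567 = 760.42 ppm.

C ≈ 760 ppm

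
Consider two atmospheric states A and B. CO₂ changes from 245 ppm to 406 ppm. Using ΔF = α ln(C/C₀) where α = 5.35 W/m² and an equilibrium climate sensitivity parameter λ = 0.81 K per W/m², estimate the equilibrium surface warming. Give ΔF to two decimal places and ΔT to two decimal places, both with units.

CO₂: 5.35 × ln(406/245) = 5.35 × ln(1.65714) = 5.35 × 0.50509 = 2.7022 W/m².
ΔT = λ ΔF = 0.81 × 2.70 = 2.1870 K.

ΔF = 2.70 W/m²; ΔT = 2.19 K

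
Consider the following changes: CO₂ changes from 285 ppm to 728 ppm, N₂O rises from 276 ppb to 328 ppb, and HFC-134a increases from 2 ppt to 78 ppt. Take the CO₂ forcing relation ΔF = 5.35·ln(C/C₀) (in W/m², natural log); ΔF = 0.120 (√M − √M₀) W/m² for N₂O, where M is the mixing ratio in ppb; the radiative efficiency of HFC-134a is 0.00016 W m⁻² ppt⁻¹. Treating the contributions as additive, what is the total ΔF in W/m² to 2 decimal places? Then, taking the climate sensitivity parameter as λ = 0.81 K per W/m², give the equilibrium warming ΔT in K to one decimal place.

ΔF = 5.21 W/m²; ΔT = 4.2 K

CO₂: 5.35 × ln(728/285) = 5.35 × ln(2.55439) = 5.35 × 0.93781 = 5.0173 W/m².
N₂O: 0.120 × (√328 − √276) = 0.120 × (18.1108 − 16.6132) = 0.120 × 1.4976 = 0.1797 W/m².
HFC-134a: ΔF = 0.00016 × (78 − 2) = 0.00016 × 76 = 0.0122 W/m².
Total ΔF = 5.0173 + 0.1797 + 0.0122 = 5.2092 W/m².
ΔT = λ ΔF = 0.81 × 5.21 = 4.2201 K.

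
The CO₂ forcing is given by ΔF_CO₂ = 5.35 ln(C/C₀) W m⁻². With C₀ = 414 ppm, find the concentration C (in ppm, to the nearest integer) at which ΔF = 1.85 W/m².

Set 5.35 ln(C/414) = 1.85, so ln(C/414) = 1.85/5.35 = 0.34579.
Then C/414 = e^0.34579 = 1.41311, giving C = 414 × 1.41311 = 585.03 ppm.

C ≈ 585 ppm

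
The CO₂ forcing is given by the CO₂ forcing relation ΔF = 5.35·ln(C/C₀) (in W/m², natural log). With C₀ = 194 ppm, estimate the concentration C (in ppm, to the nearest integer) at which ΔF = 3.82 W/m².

Set 5.35 ln(C/194) = 3.82, so ln(C/194) = 3.82/5.35 = 0.71402.
Then C/194 = e^0.71402 = 2.04218, giving C = 194 × 2.04218 = 396.18 ppm.

C ≈ 396 ppm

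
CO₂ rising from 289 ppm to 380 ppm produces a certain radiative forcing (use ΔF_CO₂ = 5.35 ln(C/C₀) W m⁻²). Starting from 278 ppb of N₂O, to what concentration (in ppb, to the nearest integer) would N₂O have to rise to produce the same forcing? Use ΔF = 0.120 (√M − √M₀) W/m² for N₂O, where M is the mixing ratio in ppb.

M ≈ 834 ppb

CO₂ forcing: 5.35 × ln(380/289) = 5.35 × 0.273745 = 1.46454 W/m².
Set 0.120(√M − √278) = 1.46454: √M = 1.46454/0.120 + √278 = 12.2045 + 16.6733 = 28.8778.
M = (28.8778)² = 833.93 ppb.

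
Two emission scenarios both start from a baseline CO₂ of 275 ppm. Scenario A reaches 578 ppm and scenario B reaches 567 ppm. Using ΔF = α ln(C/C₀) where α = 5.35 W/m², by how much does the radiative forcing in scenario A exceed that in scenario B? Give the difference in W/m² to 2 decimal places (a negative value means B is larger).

ΔF_A = 5.35 ln(578/275) = 5.35 × 0.74280 = 3.9740 W/m².
ΔF_B = 5.35 ln(567/275) = 5.35 × 0.72359 = 3.8712 W/m².
Difference: 3.9740 − 3.8712 = 0.1028 W/m².
(Equivalently, ΔF_A − ΔF_B = 5.35 ln(578/567) = 5.35 × 0.01921 = 0.1028 W/m².)

ΔF_A − ΔF_B = 0.10 W/m²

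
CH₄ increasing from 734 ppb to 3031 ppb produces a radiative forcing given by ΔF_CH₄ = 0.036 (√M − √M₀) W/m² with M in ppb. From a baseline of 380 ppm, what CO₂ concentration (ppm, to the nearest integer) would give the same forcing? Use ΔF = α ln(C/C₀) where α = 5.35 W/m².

C ≈ 459 ppm

CH₄ forcing: 0.036 × (√3031 − √734) = 0.036 × (55.0545 − 27.0924) = 0.036 × 27.9621 = 1.00664 W/m².
Set 5.35 ln(C/380) = 1.00664: ln(C/380) = 1.00664/5.35 = 0.18816, so C = 380 × e^0.18816 = 380 × 1.20703 = 458.67 ppm.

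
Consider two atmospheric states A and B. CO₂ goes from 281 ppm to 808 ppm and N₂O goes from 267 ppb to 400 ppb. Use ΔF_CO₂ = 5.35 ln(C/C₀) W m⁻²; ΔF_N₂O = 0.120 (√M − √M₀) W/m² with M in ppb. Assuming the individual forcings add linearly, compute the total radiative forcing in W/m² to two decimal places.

CO₂: 5.35 × ln(808/281) = 5.35 × ln(2.87544) = 5.35 × 1.05621 = 5.6507 W/m².
N₂O: 0.120 × (√400 − √267) = 0.120 × (20.0000 − 16.3401) = 0.120 × 3.6599 = 0.4392 W/m².
Total ΔF = 5.6507 + 0.4392 = 6.0899 W/m².

ΔF = 6.09 W/m²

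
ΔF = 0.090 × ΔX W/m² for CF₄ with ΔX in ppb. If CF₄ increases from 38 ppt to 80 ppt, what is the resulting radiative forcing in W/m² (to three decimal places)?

CF₄: Δ = 80 − 38 = 42 ppt = 0.042 ppb; ΔF = 0.090 × 0.042 = 0.0038 W/m².

ΔF = 0.004 W/m²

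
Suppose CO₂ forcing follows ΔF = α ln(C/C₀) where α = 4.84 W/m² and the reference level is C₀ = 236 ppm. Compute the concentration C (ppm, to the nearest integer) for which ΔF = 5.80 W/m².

C ≈ 782 ppm

Set 4.84 ln(C/236) = 5.80, so ln(C/236) = 5.80/4.84 = 1.19835.
Then C/236 = e^1.19835 = 3.31464, giving C = 236 × 3.31464 = 782.26 ppm.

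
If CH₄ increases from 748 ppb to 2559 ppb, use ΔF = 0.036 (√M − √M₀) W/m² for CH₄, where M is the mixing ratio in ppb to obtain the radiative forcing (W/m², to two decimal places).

ΔF = 0.84 W/m²

CH₄: 0.036 × (√2559 − √748) = 0.036 × (50.5866 − 27.3496) = 0.036 × 23.2370 = 0.8365 W/m².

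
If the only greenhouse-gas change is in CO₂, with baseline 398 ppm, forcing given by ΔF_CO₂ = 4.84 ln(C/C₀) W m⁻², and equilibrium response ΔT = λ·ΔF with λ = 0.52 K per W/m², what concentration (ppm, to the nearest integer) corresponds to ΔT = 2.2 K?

C ≈ 954 ppm

Required forcing: ΔF = ΔT/λ = 2.2/0.52 = 4.2308 W/m².
Then ln(C/398) = ΔF/4.84 = 4.2308/4.84 = 0.87413.
So C = 398 × e^0.87413 = 398 × 2.39679 = 953.92 ppm.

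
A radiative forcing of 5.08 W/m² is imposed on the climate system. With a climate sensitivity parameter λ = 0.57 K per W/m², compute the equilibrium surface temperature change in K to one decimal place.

ΔT = 2.9 K

ΔT = λ ΔF = 0.57 × 5.08 = 2.8956 K.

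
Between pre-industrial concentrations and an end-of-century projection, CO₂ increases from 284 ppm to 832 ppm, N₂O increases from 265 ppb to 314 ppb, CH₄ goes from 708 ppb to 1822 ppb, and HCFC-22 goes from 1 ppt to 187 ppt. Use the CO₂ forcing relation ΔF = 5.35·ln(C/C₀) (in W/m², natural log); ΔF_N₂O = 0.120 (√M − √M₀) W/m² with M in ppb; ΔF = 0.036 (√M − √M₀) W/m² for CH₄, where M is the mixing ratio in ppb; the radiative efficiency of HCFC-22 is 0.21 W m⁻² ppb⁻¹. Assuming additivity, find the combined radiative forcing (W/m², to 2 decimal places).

ΔF = 6.54 W/m²

CO₂: 5.35 × ln(832/284) = 5.35 × ln(2.92958) = 5.35 × 1.07486 = 5.7505 W/m².
N₂O: 0.120 × (√314 − √265) = 0.120 × (17.7200 − 16.2788) = 0.120 × 1.4412 = 0.1729 W/m².
CH₄: 0.036 × (√1822 − √708) = 0.036 × (42.6849 − 26.6083) = 0.036 × 16.0766 = 0.5788 W/m².
HCFC-22: Δ = 187 − 1 = 186 ppt = 0.186 ppb; ΔF = 0.21 × 0.186 = 0.0391 W/m².
Total ΔF = 5.7505 + 0.1729 + 0.5788 + 0.0391 = 6.5413 W/m².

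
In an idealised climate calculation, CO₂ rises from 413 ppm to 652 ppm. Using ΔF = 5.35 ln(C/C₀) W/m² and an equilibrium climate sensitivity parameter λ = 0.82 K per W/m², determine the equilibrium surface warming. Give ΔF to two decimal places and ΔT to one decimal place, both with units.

ΔF = 2.44 W/m²; ΔT = 2.0 K

CO₂: 5.35 × ln(652/413) = 5.35 × ln(1.57869) = 5.35 × 0.45660 = 2.4428 W/m².
ΔT = λ ΔF = 0.82 × 2.44 = 2.0008 K.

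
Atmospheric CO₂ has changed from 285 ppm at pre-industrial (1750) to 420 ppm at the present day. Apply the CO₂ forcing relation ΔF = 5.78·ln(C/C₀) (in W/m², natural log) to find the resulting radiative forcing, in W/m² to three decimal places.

ΔF = 2.241 W/m²

CO₂: 5.78 × ln(420/285) = 5.78 × ln(1.47368) = 5.78 × 0.38776 = 2.2413 W/m².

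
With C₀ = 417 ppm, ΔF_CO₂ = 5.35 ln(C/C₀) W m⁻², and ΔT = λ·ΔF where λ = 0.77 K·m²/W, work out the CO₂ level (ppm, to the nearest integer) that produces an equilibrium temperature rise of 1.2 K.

C ≈ 558 ppm

Required forcing: ΔF = ΔT/λ = 1.2/0.77 = 1.5584 W/m².
Then ln(C/417) = ΔF/5.35 = 1.5584/5.35 = 0.29129.
So C = 417 × e^0.29129 = 417 × 1.33815 = 558.01 ppm.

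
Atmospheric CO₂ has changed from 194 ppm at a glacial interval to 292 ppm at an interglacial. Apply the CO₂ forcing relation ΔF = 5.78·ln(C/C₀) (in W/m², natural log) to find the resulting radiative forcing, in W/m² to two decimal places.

CO₂: 5.78 × ln(292/194) = 5.78 × ln(1.50515) = 5.78 × 0.40889 = 2.3634 W/m².

ΔF = 2.36 W/m²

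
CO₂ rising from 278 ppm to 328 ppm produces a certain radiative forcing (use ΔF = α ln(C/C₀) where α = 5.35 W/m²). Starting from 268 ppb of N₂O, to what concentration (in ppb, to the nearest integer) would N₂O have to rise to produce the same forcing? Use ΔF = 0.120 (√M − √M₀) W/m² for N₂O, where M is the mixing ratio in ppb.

M ≈ 564 ppb

CO₂ forcing: 5.35 × ln(328/278) = 5.35 × 0.165392 = 0.88485 W/m².
Set 0.120(√M − √268) = 0.88485: √M = 0.88485/0.120 + √268 = 7.3738 + 16.3707 = 23.7445.
M = (23.7445)² = 563.80 ppb.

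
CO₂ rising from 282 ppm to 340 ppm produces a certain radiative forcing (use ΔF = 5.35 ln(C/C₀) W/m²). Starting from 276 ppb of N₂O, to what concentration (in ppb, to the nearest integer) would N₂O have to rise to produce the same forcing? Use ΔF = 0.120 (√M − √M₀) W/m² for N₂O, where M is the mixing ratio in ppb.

M ≈ 623 ppb

CO₂ forcing: 5.35 × ln(340/282) = 5.35 × 0.187039 = 1.00066 W/m².
Set 0.120(√M − √276) = 1.00066: √M = 1.00066/0.120 + √276 = 8.3388 + 16.6132 = 24.9520.
M = (24.9520)² = 622.60 ppb.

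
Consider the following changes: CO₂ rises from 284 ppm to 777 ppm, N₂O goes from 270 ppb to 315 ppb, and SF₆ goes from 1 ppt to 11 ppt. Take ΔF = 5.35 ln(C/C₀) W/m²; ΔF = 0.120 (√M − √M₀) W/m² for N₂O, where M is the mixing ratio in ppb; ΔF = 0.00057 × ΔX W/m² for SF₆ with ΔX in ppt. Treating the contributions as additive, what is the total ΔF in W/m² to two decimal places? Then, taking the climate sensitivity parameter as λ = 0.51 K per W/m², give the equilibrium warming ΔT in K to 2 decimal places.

CO₂: 5.35 × ln(777/284) = 5.35 × ln(2.73592) = 5.35 × 1.00647 = 5.3846 W/m².
N₂O: 0.120 × (√315 − √270) = 0.120 × (17.7482 − 16.4317) = 0.120 × 1.3165 = 0.1580 W/m².
SF₆: ΔF = 0.00057 × (11 − 1) = 0.00057 × 10 = 0.0057 W/m².
Total ΔF = 5.3846 + 0.1580 + 0.0057 = 5.5483 W/m².
ΔT = λ ΔF = 0.51 × 5.55 = 2.8305 K.

ΔF = 5.55 W/m²; ΔT = 2.83 K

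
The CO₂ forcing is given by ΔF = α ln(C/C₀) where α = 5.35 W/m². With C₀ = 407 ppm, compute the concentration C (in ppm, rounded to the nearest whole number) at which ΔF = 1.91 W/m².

Set 5.35 ln(C/407) = 1.91, so ln(C/407) = 1.91/5.35 = 0.35701.
Then C/407 = e^0.35701 = 1.42905, giving C = 407 × 1.42905 = 581.62 ppm.

C ≈ 582 ppm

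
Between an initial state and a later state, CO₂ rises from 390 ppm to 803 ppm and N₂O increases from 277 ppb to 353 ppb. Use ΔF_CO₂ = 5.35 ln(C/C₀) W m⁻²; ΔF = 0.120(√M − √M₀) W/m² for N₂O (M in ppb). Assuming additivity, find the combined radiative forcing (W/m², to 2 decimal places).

CO₂: 5.35 × ln(803/390) = 5.35 × ln(2.05897) = 5.35 × 0.72221 = 3.8638 W/m².
N₂O: 0.120 × (√353 − √277) = 0.120 × (18.7883 − 16.6433) = 0.120 × 2.1450 = 0.2574 W/m².
Total ΔF = 3.8638 + 0.2574 = 4.1212 W/m².

ΔF = 4.12 W/m²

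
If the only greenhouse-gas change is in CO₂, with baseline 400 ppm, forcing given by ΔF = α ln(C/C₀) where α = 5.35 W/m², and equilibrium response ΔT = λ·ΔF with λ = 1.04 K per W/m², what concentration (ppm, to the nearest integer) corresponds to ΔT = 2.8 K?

C ≈ 662 ppm

Required forcing: ΔF = ΔT/λ = 2.8/1.04 = 2.6923 W/m².
Then ln(C/400) = ΔF/5.35 = 2.6923/5.35 = 0.50323.
So C = 400 × e^0.50323 = 400 × 1.65406 = 661.62 ppm.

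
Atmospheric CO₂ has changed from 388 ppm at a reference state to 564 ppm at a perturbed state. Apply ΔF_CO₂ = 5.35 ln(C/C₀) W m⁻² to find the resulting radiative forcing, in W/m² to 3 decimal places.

CO₂ absorption bands are partially saturated, so forcing scales with the logarithm of the concentration ratio.
CO₂: 5.35 × ln(564/388) = 5.35 × ln(1.45361) = 5.35 × 0.37405 = 2.0012 W/m².

ΔF = 2.001 W/m²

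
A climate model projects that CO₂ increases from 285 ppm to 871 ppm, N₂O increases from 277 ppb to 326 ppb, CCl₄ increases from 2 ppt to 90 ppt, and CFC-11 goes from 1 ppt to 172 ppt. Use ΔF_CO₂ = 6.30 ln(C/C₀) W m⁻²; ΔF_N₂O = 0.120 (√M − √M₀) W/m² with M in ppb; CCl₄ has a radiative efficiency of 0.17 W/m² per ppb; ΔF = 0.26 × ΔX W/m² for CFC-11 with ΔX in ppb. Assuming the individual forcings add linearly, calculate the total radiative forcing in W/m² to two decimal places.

ΔF = 7.27 W/m²

CO₂: 6.30 × ln(871/285) = 6.30 × ln(3.05614) = 6.30 × 1.11715 = 7.0380 W/m².
N₂O: 0.120 × (√326 − √277) = 0.120 × (18.0555 − 16.6433) = 0.120 × 1.4122 = 0.1695 W/m².
CCl₄: Δ = 90 − 2 = 88 ppt = 0.088 ppb; ΔF = 0.17 × 0.088 = 0.0150 W/m².
CFC-11: Δ = 172 − 1 = 171 ppt = 0.171 ppb; ΔF = 0.26 × 0.171 = 0.0445 W/m².
Total ΔF = 7.0380 + 0.1695 + 0.0150 + 0.0445 = 7.2670 W/m².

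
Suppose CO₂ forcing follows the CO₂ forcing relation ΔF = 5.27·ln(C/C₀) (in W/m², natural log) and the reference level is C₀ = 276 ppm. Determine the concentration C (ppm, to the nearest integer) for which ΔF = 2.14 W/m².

C ≈ 414 ppm

Set 5.27 ln(C/276) = 2.14, so ln(C/276) = 2.14/5.27 = 0.40607.
Then C/276 = e^0.40607 = 1.50091, giving C = 276 × 1.50091 = 414.25 ppm.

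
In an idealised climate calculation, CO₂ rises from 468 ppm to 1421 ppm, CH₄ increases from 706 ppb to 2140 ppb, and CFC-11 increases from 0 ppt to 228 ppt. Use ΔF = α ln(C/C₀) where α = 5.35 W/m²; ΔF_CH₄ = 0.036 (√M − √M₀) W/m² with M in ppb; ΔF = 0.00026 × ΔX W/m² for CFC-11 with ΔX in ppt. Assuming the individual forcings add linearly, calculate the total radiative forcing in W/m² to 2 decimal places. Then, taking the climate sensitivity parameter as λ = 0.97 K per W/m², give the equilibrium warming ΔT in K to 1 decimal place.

ΔF = 6.71 W/m²; ΔT = 6.5 K

CO₂: 5.35 × ln(1421/468) = 5.35 × ln(3.03632) = 5.35 × 1.11065 = 5.9420 W/m².
CH₄: 0.036 × (√2140 − √706) = 0.036 × (46.2601 − 26.5707) = 0.036 × 19.6894 = 0.7088 W/m².
CFC-11: ΔF = 0.00026 × (228 − 0) = 0.00026 × 228 = 0.0593 W/m².
Total ΔF = 5.9420 + 0.7088 + 0.0593 = 6.7101 W/m².
ΔT = λ ΔF = 0.97 × 6.71 = 6.5087 K.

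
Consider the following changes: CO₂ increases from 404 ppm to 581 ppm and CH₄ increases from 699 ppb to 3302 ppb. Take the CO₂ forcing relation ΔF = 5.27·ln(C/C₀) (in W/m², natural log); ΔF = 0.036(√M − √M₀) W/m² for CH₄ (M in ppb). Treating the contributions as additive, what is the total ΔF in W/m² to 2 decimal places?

ΔF = 3.03 W/m²

CO₂: 5.27 × ln(581/404) = 5.27 × ln(1.43812) = 5.27 × 0.36334 = 1.9148 W/m².
CH₄: 0.036 × (√3302 − √699) = 0.036 × (57.4630 − 26.4386) = 0.036 × 31.0244 = 1.1169 W/m².
Total ΔF = 1.9148 + 1.1169 = 3.0317 W/m².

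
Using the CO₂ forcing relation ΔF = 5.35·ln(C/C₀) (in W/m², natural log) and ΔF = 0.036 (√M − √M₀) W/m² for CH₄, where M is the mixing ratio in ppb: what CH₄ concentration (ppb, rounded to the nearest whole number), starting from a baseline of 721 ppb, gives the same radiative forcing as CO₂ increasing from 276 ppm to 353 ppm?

M ≈ 4022 ppb

CO₂ forcing: 5.35 × ln(353/276) = 5.35 × 0.246067 = 1.31646 W/m².
Set 0.036(√M − √721) = 1.31646: √M = 1.31646/0.036 + √721 = 36.5683 + 26.8514 = 63.4197.
M = (63.4197)² = 4022.06 ppb.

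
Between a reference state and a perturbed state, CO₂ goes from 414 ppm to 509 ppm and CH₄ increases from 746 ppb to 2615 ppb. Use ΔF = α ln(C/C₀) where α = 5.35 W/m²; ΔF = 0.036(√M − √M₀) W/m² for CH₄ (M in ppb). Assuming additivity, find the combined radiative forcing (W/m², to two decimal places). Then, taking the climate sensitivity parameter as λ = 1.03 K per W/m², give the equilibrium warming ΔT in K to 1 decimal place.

ΔF = 1.96 W/m²; ΔT = 2.0 K

CO₂: 5.35 × ln(509/414) = 5.35 × ln(1.22947) = 5.35 × 0.20658 = 1.1052 W/m².
CH₄: 0.036 × (√2615 − √746) = 0.036 × (51.1371 − 27.3130) = 0.036 × 23.8241 = 0.8577 W/m².
Total ΔF = 1.1052 + 0.8577 = 1.9629 W/m².
ΔT = λ ΔF = 1.03 × 1.96 = 2.0188 K.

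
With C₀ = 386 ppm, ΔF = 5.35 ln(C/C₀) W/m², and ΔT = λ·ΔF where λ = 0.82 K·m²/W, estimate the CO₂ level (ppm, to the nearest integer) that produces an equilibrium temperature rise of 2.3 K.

C ≈ 652 ppm

Required forcing: ΔF = ΔT/λ = 2.3/0.82 = 2.8049 W/m².
Then ln(C/386) = ΔF/5.35 = 2.8049/5.35 = 0.52428.
So C = 386 × e^0.52428 = 386 × 1.68924 = 652.05 ppm.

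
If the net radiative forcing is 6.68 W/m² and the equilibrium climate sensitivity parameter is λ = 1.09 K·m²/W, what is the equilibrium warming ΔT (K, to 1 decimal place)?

ΔT = 7.3 K

ΔT = λ ΔF = 1.09 × 6.68 = 7.2812 K.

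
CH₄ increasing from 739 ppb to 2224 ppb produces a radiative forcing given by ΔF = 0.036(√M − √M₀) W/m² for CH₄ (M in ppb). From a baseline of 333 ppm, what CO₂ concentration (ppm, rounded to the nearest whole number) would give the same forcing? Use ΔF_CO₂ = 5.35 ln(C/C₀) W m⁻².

CH₄ forcing: 0.036 × (√2224 − √739) = 0.036 × (47.1593 − 27.1846) = 0.036 × 19.9747 = 0.71909 W/m².
Set 5.35 ln(C/333) = 0.71909: ln(C/333) = 0.71909/5.35 = 0.13441, so C = 333 × e^0.13441 = 333 × 1.14386 = 380.91 ppm.

C ≈ 381 ppm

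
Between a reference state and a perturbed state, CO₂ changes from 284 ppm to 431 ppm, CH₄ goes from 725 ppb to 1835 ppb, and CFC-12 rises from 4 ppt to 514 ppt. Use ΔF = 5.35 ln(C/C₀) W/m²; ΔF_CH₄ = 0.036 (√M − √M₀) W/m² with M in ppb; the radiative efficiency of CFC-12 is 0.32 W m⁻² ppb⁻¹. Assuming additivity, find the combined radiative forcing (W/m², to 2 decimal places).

ΔF = 2.97 W/m²

CO₂: 5.35 × ln(431/284) = 5.35 × ln(1.51761) = 5.35 × 0.41714 = 2.2317 W/m².
CH₄: 0.036 × (√1835 − √725) = 0.036 × (42.8369 − 26.9258) = 0.036 × 15.9111 = 0.5728 W/m².
CFC-12: Δ = 514 − 4 = 510 ppt = 0.510 ppb; ΔF = 0.32 × 0.510 = 0.1632 W/m².
Total ΔF = 2.2317 + 0.5728 + 0.1632 = 2.9677 W/m².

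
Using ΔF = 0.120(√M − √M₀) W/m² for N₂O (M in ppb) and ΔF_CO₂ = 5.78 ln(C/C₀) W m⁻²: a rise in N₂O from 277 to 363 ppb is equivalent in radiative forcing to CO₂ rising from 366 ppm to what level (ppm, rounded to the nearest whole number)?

C ≈ 385 ppm

N₂O forcing: 0.120 × (√363 − √277) = 0.120 × (19.0526 − 16.6433) = 0.120 × 2.4093 = 0.28912 W/m².
Set 5.78 ln(C/366) = 0.28912: ln(C/366) = 0.28912/5.78 = 0.05002, so C = 366 × e^0.05002 = 366 × 1.05129 = 384.77 ppm.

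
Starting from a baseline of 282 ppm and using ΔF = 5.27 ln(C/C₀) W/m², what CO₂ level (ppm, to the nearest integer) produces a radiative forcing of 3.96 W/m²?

C ≈ 598 ppm

Set 5.27 ln(C/282) = 3.96, so ln(C/282) = 3.96/5.27 = 0.75142.
Then C/282 = e^0.75142 = 2.12001, giving C = 282 × 2.12001 = 597.84 ppm.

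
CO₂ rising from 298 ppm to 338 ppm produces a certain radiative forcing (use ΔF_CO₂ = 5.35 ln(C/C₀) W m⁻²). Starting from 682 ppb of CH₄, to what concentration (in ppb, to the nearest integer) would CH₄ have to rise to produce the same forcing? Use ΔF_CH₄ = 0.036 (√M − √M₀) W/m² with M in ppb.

CO₂ forcing: 5.35 × ln(338/298) = 5.35 × 0.125952 = 0.67384 W/m².
Set 0.036(√M − √682) = 0.67384: √M = 0.67384/0.036 + √682 = 18.7178 + 26.1151 = 44.8329.
M = (44.8329)² = 2009.99 ppb.

M ≈ 2010 ppb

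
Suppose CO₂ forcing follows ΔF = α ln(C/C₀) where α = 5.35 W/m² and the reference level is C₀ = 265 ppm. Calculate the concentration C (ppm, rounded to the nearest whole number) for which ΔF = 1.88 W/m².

Set 5.35 ln(C/265) = 1.88, so ln(C/265) = 1.88/5.35 = 0.35140.
Then C/265 = e^0.35140 = 1.42106, giving C = 265 × 1.42106 = 376.58 ppm.

C ≈ 377 ppm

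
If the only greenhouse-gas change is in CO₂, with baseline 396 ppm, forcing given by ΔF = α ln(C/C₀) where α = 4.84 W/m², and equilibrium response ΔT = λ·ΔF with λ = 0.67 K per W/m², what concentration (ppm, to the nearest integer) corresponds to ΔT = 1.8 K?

Required forcing: ΔF = ΔT/λ = 1.8/0.67 = 2.6866 W/m².
Then ln(C/396) = ΔF/4.84 = 2.6866/4.84 = 0.55508.
So C = 396 × e^0.55508 = 396 × 1.74208 = 689.86 ppm.

C ≈ 690 ppm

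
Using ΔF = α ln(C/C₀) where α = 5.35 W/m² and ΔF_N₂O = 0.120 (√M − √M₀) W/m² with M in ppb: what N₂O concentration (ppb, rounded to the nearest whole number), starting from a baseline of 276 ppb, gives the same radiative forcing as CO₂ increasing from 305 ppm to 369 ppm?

M ≈ 630 ppb

CO₂ forcing: 5.35 × ln(369/305) = 5.35 × 0.190485 = 1.01909 W/m².
Set 0.120(√M − √276) = 1.01909: √M = 1.01909/0.120 + √276 = 8.4924 + 16.6132 = 25.1056.
M = (25.1056)² = 630.29 ppb.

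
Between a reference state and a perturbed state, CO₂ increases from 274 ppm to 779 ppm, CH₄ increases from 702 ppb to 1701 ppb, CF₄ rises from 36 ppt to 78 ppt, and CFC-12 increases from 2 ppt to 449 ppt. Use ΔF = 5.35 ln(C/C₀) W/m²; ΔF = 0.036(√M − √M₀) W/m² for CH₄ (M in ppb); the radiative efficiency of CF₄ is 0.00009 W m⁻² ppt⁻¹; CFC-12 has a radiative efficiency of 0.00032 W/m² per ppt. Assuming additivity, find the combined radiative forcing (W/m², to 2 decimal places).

CO₂: 5.35 × ln(779/274) = 5.35 × ln(2.84307) = 5.35 × 1.04488 = 5.5901 W/m².
CH₄: 0.036 × (√1701 − √702) = 0.036 × (41.2432 − 26.4953) = 0.036 × 14.7479 = 0.5309 W/m².
CF₄: ΔF = 0.00009 × (78 − 36) = 0.00009 × 42 = 0.0038 W/m².
CFC-12: ΔF = 0.00032 × (449 − 2) = 0.00032 × 447 = 0.1430 W/m².
Total ΔF = 5.5901 + 0.5309 + 0.0038 + 0.1430 = 6.2678 W/m².

ΔF = 6.27 W/m²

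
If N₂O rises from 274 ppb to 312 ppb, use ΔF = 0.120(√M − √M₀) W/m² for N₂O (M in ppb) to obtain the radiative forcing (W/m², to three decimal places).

N₂O: 0.120 × (√312 − √274) = 0.120 × (17.6635 − 16.5529) = 0.120 × 1.1106 = 0.1333 W/m².

ΔF = 0.133 W/m²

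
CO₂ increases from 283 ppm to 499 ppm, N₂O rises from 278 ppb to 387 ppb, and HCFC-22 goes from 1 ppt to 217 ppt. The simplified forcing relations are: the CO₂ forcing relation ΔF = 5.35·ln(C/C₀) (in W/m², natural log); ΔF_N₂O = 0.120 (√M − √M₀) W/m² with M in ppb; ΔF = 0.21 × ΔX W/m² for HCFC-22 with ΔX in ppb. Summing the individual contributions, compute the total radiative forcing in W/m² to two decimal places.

ΔF = 3.44 W/m²

CO₂: 5.35 × ln(499/283) = 5.35 × ln(1.76325) = 5.35 × 0.56716 = 3.0343 W/m².
N₂O: 0.120 × (√387 − √278) = 0.120 × (19.6723 − 16.6733) = 0.120 × 2.9990 = 0.3599 W/m².
HCFC-22: Δ = 217 − 1 = 216 ppt = 0.216 ppb; ΔF = 0.21 × 0.216 = 0.0454 W/m².
Total ΔF = 3.0343 + 0.3599 + 0.0454 = 3.4396 W/m².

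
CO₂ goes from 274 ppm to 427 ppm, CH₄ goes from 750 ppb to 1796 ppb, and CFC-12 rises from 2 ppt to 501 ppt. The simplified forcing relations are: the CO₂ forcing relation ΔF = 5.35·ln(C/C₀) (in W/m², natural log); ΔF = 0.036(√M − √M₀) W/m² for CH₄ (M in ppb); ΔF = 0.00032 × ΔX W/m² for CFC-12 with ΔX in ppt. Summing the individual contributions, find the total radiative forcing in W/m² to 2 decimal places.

ΔF = 3.07 W/m²

CO₂: 5.35 × ln(427/274) = 5.35 × ln(1.55839) = 5.35 × 0.44365 = 2.3735 W/m².
CH₄: 0.036 × (√1796 − √750) = 0.036 × (42.3792 − 27.3861) = 0.036 × 14.9931 = 0.5398 W/m².
CFC-12: ΔF = 0.00032 × (501 − 2) = 0.00032 × 499 = 0.1597 W/m².
Total ΔF = 2.3735 + 0.5398 + 0.1597 = 3.0730 W/m².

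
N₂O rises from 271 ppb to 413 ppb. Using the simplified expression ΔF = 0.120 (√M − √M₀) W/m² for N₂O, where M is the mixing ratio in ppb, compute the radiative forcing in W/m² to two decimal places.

N₂O: 0.120 × (√413 − √271) = 0.120 × (20.3224 − 16.4621) = 0.120 × 3.8603 = 0.4632 W/m².

ΔF = 0.46 W/m²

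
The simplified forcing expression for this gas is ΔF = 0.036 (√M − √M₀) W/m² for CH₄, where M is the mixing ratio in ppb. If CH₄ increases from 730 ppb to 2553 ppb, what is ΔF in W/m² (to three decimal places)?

ΔF = 0.846 W/m²

CH₄: 0.036 × (√2553 − √730) = 0.036 × (50.5272 − 27.0185) = 0.036 × 23.5087 = 0.8463 W/m².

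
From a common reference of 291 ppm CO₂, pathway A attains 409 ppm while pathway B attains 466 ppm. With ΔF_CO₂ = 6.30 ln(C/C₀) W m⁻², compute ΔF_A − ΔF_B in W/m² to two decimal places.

ΔF_A − ΔF_B = -0.82 W/m²

ΔF_A = 6.30 ln(409/291) = 6.30 × 0.34039 = 2.1445 W/m².
ΔF_B = 6.30 ln(466/291) = 6.30 × 0.47086 = 2.9664 W/m².
Difference: 2.1445 − 2.9664 = -0.8219 W/m².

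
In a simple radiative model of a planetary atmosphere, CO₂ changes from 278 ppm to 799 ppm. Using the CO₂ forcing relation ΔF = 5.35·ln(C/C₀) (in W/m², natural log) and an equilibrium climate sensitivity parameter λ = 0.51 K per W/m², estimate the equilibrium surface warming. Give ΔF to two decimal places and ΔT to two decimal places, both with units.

CO₂: 5.35 × ln(799/278) = 5.35 × ln(2.87410) = 5.35 × 1.05574 = 5.6482 W/m².
ΔT = λ ΔF = 0.51 × 5.65 = 2.8815 K.

ΔF = 5.65 W/m²; ΔT = 2.88 K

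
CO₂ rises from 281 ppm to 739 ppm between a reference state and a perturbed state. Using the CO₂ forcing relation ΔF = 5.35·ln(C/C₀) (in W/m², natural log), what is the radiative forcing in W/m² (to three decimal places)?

ΔF = 5.173 W/m²

CO₂: 5.35 × ln(739/281) = 5.35 × ln(2.62989) = 5.35 × 0.96694 = 5.1731 W/m².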